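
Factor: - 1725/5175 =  - 3^( - 1 ) =- 1/3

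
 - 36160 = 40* ( - 904)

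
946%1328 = 946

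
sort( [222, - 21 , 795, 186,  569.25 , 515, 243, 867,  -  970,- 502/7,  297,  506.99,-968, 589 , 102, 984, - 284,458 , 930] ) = [- 970 , - 968, - 284 , - 502/7, - 21, 102, 186, 222, 243, 297 , 458,506.99,  515,569.25,589, 795,867,930,984 ]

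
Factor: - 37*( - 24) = 888=2^3*3^1 * 37^1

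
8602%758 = 264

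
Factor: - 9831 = - 3^1*29^1*113^1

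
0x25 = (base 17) 23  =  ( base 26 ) 1b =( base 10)37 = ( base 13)2B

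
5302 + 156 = 5458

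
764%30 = 14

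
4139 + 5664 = 9803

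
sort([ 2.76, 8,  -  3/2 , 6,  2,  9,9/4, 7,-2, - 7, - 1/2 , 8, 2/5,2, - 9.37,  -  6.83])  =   [ - 9.37, - 7,-6.83,  -  2, - 3/2, - 1/2, 2/5, 2, 2, 9/4,  2.76, 6 , 7,  8 , 8,9]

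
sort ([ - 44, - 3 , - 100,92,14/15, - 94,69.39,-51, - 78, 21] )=[ - 100 , - 94,  -  78,- 51, - 44, - 3,14/15, 21,  69.39,92]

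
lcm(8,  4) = 8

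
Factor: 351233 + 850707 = 1201940 = 2^2*5^1*19^1*3163^1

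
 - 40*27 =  - 1080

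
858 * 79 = 67782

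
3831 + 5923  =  9754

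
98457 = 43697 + 54760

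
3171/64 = 3171/64 = 49.55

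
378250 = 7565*50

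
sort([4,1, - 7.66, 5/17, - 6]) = [-7.66, - 6, 5/17, 1, 4]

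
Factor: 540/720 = 3/4 =2^( - 2)*3^1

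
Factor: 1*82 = 82 = 2^1*41^1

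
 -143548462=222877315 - 366425777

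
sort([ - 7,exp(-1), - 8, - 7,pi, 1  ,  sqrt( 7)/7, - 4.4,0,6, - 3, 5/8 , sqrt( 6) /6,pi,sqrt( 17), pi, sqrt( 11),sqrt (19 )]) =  [ - 8,-7 ,- 7, - 4.4, - 3, 0, exp( - 1 ),sqrt( 7) /7, sqrt( 6 )/6,5/8 , 1, pi, pi, pi,sqrt( 11 ) , sqrt(17), sqrt(19), 6] 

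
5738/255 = 22+128/255 = 22.50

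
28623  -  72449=  -  43826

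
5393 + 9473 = 14866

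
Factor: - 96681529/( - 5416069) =7^1 * 29^( - 1 )*31^1*186761^( - 1)  *  445537^1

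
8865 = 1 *8865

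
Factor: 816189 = 3^1*11^1*24733^1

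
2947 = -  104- - 3051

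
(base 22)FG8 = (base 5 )220440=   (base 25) c4k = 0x1DC4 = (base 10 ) 7620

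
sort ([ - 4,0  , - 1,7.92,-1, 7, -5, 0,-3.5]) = [ - 5,-4, - 3.5, -1, -1,  0, 0,7 , 7.92 ]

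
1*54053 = 54053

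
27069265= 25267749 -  - 1801516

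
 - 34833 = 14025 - 48858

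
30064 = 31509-1445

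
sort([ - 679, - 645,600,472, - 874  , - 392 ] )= [-874, - 679, - 645, - 392, 472,600] 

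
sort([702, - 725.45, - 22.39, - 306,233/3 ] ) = [ - 725.45, - 306,- 22.39, 233/3, 702]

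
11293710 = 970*11643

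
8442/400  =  4221/200 = 21.11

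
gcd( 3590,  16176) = 2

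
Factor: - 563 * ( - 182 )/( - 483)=- 2^1*3^( - 1) *13^1*23^(-1)*563^1 =- 14638/69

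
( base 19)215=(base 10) 746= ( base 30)OQ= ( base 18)258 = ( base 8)1352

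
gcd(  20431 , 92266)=1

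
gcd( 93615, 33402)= 3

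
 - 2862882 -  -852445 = - 2010437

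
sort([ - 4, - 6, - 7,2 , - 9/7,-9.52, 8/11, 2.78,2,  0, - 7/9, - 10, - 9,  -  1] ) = [ - 10, - 9.52, - 9, - 7, - 6, - 4,- 9/7, - 1, -7/9, 0,8/11, 2, 2, 2.78 ]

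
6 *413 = 2478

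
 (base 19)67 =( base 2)1111001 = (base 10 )121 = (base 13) 94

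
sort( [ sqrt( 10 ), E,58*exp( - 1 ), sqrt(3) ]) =[ sqrt(3 ), E , sqrt(10 ),58 * exp( - 1)]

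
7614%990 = 684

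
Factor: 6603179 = 11^1*600289^1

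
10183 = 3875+6308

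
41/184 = 41/184 = 0.22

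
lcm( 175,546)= 13650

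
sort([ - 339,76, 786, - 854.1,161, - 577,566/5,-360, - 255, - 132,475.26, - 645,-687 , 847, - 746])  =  [ - 854.1, - 746, - 687,-645, - 577,-360, - 339, - 255,  -  132 , 76, 566/5,161, 475.26,786,  847] 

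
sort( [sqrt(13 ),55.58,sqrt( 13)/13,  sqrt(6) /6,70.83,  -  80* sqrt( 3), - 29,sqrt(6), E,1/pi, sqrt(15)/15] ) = [ - 80*sqrt ( 3), - 29 , sqrt( 15)/15,sqrt(13)/13, 1/pi, sqrt(6)/6 , sqrt (6 ),E,sqrt( 13 ), 55.58,70.83]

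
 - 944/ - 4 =236 + 0/1=236.00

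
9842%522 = 446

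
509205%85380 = 82305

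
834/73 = 834/73 = 11.42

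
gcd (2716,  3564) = 4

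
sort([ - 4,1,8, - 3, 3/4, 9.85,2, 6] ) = [  -  4, - 3, 3/4, 1,2, 6, 8, 9.85] 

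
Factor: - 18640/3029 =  - 80/13=- 2^4*5^1*13^ ( - 1)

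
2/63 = 2/63 = 0.03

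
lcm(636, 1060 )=3180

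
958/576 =479/288 =1.66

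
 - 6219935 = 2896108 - 9116043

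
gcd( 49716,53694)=18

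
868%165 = 43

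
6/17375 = 6/17375 =0.00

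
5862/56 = 104 + 19/28 = 104.68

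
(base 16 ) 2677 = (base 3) 111111201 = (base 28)cfj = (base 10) 9847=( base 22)K7D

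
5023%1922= 1179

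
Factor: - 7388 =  - 2^2 * 1847^1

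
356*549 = 195444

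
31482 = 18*1749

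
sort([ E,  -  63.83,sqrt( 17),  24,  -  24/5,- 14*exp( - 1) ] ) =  [ - 63.83,-14*exp(-1), - 24/5, E, sqrt(17), 24]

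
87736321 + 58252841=145989162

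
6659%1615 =199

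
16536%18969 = 16536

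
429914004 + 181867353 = 611781357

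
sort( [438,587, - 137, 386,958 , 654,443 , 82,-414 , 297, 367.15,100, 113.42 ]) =[ - 414,-137, 82,100,  113.42,297,367.15,386 , 438,443, 587,654, 958]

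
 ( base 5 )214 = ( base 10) 59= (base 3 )2012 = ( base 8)73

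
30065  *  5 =150325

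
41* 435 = 17835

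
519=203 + 316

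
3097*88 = 272536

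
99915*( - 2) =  - 199830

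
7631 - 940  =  6691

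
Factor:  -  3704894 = - 2^1*1852447^1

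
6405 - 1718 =4687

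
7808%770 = 108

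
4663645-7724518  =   - 3060873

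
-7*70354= - 492478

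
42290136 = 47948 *882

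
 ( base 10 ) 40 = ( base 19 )22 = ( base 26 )1E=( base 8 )50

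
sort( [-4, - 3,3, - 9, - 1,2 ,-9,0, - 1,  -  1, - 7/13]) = [-9 ,-9, - 4,-3,-1,-1,-1, - 7/13,0, 2,3 ] 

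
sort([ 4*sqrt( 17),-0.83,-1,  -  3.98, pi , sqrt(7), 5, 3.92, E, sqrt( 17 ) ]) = [ - 3.98, - 1,  -  0.83, sqrt( 7)  ,  E,  pi,3.92,sqrt( 17), 5,4*sqrt( 17)]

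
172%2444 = 172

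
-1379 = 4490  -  5869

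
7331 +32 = 7363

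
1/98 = 1/98 = 0.01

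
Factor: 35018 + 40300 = 2^1*3^1*12553^1  =  75318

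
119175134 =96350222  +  22824912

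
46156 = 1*46156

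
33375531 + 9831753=43207284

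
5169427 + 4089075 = 9258502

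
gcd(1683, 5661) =153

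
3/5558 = 3/5558 =0.00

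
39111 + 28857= 67968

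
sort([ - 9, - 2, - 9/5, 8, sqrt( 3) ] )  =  [ - 9, - 2, - 9/5, sqrt(3) , 8]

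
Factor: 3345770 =2^1*5^1*17^1 *19681^1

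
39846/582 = 6641/97 =68.46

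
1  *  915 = 915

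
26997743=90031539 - 63033796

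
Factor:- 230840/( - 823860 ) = 58/207 = 2^1 * 3^( - 2) * 23^( - 1 )*29^1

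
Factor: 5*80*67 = 26800 = 2^4*5^2*67^1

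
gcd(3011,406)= 1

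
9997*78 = 779766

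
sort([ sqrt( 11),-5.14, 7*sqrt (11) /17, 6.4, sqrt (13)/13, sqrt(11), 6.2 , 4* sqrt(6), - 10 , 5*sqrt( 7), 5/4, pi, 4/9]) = [ - 10, - 5.14,  sqrt(13)/13,4/9,5/4,7*sqrt(11 ) /17,pi,  sqrt(11),sqrt (11 ) , 6.2, 6.4,4* sqrt (6), 5  *  sqrt( 7) ]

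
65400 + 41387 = 106787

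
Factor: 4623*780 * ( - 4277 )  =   - 15422605380 = -  2^2*3^2*5^1*7^1*13^2*23^1*47^1*67^1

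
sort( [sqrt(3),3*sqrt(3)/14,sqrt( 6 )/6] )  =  [3*sqrt(3 ) /14,  sqrt( 6 )/6,  sqrt( 3 )]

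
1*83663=83663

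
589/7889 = 589/7889 = 0.07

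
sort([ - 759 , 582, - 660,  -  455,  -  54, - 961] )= [ - 961, - 759, - 660, - 455, - 54,  582]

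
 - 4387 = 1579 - 5966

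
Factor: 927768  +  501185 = 1428953^1 = 1428953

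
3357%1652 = 53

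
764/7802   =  382/3901 =0.10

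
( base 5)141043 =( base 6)42421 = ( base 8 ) 13215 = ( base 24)a0d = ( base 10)5773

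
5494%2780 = 2714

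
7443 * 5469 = 40705767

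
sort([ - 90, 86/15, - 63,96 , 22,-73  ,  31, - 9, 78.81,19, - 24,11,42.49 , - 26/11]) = [ - 90 , - 73, - 63, - 24, - 9,-26/11,86/15, 11,19,22,31 , 42.49,78.81, 96 ]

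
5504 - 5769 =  - 265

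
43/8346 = 43/8346 =0.01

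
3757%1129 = 370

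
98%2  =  0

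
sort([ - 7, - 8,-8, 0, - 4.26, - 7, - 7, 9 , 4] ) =[-8, - 8, - 7, - 7,-7, - 4.26, 0,4, 9 ] 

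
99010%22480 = 9090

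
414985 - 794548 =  - 379563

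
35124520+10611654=45736174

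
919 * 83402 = 76646438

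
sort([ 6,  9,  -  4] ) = [-4,6,9] 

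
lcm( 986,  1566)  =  26622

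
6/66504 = 1/11084 =0.00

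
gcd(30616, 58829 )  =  89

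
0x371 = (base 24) 1ch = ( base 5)12011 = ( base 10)881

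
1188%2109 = 1188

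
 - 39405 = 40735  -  80140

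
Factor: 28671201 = 3^2*13^1*  191^1 * 1283^1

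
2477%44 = 13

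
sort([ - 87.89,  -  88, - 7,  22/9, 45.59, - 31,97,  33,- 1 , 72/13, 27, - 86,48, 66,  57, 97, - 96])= [ - 96, - 88, - 87.89, - 86,-31 ,  -  7,-1, 22/9, 72/13, 27, 33, 45.59, 48, 57,66, 97,97]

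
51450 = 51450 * 1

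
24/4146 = 4/691 = 0.01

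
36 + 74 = 110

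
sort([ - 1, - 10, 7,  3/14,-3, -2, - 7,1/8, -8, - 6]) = [  -  10, - 8, - 7,  -  6, - 3,- 2, - 1 , 1/8, 3/14,7] 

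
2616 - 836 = 1780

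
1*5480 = 5480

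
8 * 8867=70936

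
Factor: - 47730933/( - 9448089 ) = 15910311/3149363= 3^1*7^(- 1) * 43^(-1)*197^1*10463^( - 1 )*26921^1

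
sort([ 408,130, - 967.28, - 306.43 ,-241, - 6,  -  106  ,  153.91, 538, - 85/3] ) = [-967.28,-306.43, - 241, - 106,-85/3, - 6,130,153.91, 408,538] 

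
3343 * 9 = 30087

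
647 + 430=1077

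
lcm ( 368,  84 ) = 7728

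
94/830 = 47/415 = 0.11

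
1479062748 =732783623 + 746279125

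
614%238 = 138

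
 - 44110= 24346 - 68456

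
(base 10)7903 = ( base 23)ELE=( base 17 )1a5f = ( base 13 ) 379C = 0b1111011011111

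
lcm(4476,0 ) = 0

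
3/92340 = 1/30780 =0.00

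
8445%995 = 485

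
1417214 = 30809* 46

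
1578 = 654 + 924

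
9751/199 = 49 = 49.00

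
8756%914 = 530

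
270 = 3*90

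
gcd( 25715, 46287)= 5143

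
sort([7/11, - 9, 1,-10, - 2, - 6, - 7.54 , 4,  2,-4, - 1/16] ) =[ - 10, - 9,  -  7.54,-6, - 4, - 2, - 1/16,  7/11,1,  2, 4 ] 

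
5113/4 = 1278 + 1/4  =  1278.25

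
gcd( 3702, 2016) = 6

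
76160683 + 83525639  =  159686322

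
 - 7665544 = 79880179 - 87545723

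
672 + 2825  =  3497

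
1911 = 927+984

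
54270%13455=450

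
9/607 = 9/607 = 0.01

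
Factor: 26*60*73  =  2^3 * 3^1 * 5^1*13^1*73^1 = 113880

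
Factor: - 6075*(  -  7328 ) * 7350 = 327204360000 = 2^6*3^6*5^4 * 7^2*229^1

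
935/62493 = 935/62493 = 0.01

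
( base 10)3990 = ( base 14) 1650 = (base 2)111110010110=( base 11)2AA8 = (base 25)69f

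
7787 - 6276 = 1511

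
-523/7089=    - 523/7089   =  - 0.07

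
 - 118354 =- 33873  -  84481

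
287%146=141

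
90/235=18/47  =  0.38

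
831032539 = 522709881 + 308322658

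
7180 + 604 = 7784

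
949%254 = 187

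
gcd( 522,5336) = 58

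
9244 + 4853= 14097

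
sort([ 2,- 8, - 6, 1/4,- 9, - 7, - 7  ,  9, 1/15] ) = [ - 9, - 8, - 7, - 7, - 6, 1/15,1/4, 2, 9]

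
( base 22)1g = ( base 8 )46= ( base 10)38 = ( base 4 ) 212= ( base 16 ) 26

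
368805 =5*73761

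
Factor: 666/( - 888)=  -  3/4 =- 2^( - 2)*3^1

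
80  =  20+60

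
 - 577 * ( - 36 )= 20772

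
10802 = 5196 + 5606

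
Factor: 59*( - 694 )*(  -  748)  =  2^3*11^1*17^1*59^1*347^1 = 30627608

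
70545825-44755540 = 25790285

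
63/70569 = 7/7841 = 0.00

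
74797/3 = 74797/3 = 24932.33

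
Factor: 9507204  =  2^2*3^2*7^1 * 31^1 * 1217^1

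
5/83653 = 5/83653 = 0.00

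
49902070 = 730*68359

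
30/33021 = 10/11007 = 0.00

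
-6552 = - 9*728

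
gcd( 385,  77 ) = 77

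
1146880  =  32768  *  35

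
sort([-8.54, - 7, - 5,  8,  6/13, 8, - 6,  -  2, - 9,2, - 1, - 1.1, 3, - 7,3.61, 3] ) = [  -  9, -8.54, - 7, - 7,  -  6, - 5, - 2, - 1.1 , - 1, 6/13, 2,  3 , 3, 3.61,8,8 ] 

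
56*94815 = 5309640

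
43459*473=20556107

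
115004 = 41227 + 73777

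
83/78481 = 83/78481 = 0.00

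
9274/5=1854+4/5 = 1854.80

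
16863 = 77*219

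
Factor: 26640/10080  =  37/14 = 2^(-1) * 7^ (-1)*37^1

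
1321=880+441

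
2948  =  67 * 44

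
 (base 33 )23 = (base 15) 49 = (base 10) 69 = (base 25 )2J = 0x45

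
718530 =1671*430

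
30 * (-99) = - 2970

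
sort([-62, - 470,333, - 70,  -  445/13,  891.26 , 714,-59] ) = [ - 470, - 70, - 62, - 59, - 445/13,333, 714,891.26 ]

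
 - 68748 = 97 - 68845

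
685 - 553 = 132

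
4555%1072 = 267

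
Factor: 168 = 2^3*3^1*7^1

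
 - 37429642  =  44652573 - 82082215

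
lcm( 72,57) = 1368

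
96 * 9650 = 926400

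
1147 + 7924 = 9071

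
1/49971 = 1/49971 =0.00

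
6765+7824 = 14589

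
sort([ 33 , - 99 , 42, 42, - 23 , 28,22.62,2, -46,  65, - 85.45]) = [  -  99, - 85.45,-46, - 23, 2,22.62 , 28,33, 42 , 42 , 65] 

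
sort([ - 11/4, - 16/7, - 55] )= [-55 , - 11/4, - 16/7]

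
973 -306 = 667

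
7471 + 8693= 16164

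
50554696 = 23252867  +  27301829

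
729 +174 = 903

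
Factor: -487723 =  - 31^1*15733^1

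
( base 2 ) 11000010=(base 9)235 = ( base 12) 142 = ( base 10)194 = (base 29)6K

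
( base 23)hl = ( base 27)F7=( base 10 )412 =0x19c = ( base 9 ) 507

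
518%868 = 518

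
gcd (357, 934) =1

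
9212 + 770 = 9982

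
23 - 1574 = -1551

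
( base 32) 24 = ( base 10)68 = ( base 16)44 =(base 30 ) 28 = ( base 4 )1010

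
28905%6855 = 1485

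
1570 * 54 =84780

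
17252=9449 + 7803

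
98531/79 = 1247 + 18/79 = 1247.23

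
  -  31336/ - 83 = 377 + 45/83 = 377.54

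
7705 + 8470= 16175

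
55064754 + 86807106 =141871860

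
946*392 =370832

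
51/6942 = 17/2314 = 0.01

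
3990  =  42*95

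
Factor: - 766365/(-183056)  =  2^( - 4 ) * 3^1*5^1 * 17^ ( - 1 ) * 19^1*673^( - 1 ) *2689^1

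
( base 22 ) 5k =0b10000010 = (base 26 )50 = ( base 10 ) 130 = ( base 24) 5a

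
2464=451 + 2013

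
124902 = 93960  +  30942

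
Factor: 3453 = 3^1*1151^1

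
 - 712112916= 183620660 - 895733576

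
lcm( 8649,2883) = 8649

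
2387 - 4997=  -2610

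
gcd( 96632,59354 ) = 2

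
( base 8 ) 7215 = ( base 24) 6B5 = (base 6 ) 25125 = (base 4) 322031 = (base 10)3725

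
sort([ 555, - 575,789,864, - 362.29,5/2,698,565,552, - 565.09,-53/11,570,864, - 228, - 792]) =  [ - 792,-575, - 565.09, - 362.29, - 228, - 53/11,5/2,552,555, 565, 570,698,789, 864,864 ]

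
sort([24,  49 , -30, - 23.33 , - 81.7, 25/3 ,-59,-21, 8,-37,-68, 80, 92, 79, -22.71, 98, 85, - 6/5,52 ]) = [ - 81.7,-68,-59,-37, - 30, -23.33,  -  22.71, - 21, - 6/5,8, 25/3, 24,49,  52, 79,  80,85,92, 98 ] 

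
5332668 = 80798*66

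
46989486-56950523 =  - 9961037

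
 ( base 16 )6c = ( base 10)108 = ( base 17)66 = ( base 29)3L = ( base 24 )4c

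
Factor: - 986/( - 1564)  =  29/46= 2^ ( - 1)*23^( - 1)*29^1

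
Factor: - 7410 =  - 2^1*3^1*5^1*13^1* 19^1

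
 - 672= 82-754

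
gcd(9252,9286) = 2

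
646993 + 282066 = 929059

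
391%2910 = 391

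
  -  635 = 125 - 760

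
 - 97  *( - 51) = 4947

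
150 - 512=  -  362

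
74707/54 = 1383+25/54 = 1383.46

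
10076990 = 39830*253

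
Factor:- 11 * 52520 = -577720 = - 2^3*5^1 *11^1*13^1 * 101^1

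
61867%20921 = 20025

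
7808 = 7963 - 155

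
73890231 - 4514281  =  69375950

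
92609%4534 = 1929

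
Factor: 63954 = 2^1  *3^2*11^1*17^1 * 19^1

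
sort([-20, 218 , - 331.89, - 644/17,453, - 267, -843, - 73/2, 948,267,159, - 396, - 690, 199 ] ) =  [ - 843,- 690, - 396, -331.89,-267, - 644/17, - 73/2, - 20, 159,199,  218, 267,453,948]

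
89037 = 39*2283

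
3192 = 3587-395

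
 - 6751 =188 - 6939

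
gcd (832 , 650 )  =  26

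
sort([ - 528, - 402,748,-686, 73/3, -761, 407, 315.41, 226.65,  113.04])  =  [ -761, - 686, - 528, - 402, 73/3,113.04, 226.65,  315.41,407, 748 ] 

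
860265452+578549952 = 1438815404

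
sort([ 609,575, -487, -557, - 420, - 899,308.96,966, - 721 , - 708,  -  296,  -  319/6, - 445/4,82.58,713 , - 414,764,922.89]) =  [ - 899,-721, -708, - 557,  -  487, - 420,-414, - 296, - 445/4, -319/6,82.58,308.96,575,609,713, 764,922.89, 966 ] 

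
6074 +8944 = 15018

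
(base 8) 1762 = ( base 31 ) 11I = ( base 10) 1010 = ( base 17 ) 387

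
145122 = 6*24187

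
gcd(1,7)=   1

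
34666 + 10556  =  45222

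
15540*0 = 0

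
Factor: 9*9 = 81 = 3^4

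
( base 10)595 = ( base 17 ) 210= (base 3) 211001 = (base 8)1123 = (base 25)nk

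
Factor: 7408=2^4*463^1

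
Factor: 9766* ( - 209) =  - 2041094 = - 2^1*11^1*19^2*257^1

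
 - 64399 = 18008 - 82407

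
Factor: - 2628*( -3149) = 8275572 = 2^2*3^2*47^1 * 67^1*73^1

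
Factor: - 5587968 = -2^10*3^1 * 17^1*107^1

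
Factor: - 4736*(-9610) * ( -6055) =-2^8*5^2 * 7^1*31^2 * 37^1 *173^1 = - 275580972800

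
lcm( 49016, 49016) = 49016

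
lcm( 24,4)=24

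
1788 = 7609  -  5821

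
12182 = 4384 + 7798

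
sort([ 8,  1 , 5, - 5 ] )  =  [ - 5, 1, 5,8 ]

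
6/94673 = 6/94673 = 0.00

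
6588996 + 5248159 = 11837155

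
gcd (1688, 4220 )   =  844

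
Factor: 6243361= 6243361^1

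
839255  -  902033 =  - 62778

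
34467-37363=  - 2896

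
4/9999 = 4/9999=0.00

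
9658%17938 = 9658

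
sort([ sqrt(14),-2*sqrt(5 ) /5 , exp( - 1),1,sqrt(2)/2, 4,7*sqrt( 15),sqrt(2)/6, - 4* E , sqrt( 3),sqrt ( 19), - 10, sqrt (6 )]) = [ - 4 * E, - 10, - 2 * sqrt( 5 )/5, sqrt(2 )/6 , exp ( - 1), sqrt( 2)/2,1,sqrt( 3 ),sqrt( 6) , sqrt( 14) , 4,sqrt( 19),7*sqrt (15 ) ]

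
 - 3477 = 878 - 4355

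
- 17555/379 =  - 17555/379 =-46.32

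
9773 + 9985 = 19758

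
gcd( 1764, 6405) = 21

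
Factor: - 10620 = -2^2 * 3^2 * 5^1*59^1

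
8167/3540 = 2+1087/3540 = 2.31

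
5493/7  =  784 + 5/7  =  784.71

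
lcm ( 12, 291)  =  1164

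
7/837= 7/837 = 0.01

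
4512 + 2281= 6793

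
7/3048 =7/3048 = 0.00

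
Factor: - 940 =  - 2^2*5^1 * 47^1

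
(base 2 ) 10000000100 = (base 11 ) 855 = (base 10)1028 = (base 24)1ik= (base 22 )22G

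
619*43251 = 26772369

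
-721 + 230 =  - 491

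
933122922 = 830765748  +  102357174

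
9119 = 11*829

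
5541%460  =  21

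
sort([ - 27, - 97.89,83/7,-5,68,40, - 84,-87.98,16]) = [-97.89,-87.98 ,- 84,-27, - 5 , 83/7,  16  ,  40,68]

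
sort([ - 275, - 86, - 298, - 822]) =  [ - 822, - 298, - 275, -86] 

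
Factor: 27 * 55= 3^3*5^1*11^1 = 1485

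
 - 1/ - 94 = 1/94 = 0.01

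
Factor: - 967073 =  -197^1*4909^1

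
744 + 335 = 1079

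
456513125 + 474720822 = 931233947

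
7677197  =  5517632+2159565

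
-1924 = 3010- 4934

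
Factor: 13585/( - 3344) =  - 2^ ( - 4)*5^1*13^1 = - 65/16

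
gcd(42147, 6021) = 6021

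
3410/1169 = 2 + 1072/1169 = 2.92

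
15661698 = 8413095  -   - 7248603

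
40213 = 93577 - 53364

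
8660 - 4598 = 4062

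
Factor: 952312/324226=2^2 *7^( - 1) *23159^( - 1)*119039^1=476156/162113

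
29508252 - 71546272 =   -  42038020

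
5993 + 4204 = 10197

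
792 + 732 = 1524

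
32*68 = 2176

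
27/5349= 9/1783 = 0.01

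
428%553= 428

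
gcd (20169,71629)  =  83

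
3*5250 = 15750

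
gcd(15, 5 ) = 5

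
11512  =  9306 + 2206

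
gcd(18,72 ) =18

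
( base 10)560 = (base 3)202202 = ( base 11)46A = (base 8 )1060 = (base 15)275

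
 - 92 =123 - 215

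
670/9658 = 335/4829 = 0.07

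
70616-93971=-23355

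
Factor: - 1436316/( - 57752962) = 718158/28876481 = 2^1*3^1*7^1*71^ (-1)*317^( - 1 )*1283^ ( - 1 )*17099^1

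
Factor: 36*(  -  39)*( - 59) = 82836 = 2^2 *3^3*13^1*59^1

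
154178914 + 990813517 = 1144992431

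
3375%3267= 108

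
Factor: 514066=2^1 * 7^1*73^1*  503^1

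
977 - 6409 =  - 5432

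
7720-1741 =5979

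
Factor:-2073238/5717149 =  - 2^1 * 1036619^1*5717149^(  -  1)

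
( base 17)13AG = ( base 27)84Q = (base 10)5966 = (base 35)4ug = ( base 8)13516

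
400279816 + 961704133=1361983949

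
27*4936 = 133272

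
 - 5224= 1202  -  6426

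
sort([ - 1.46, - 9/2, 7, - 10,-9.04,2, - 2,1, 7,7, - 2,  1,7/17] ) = [ - 10, - 9.04, - 9/2, - 2,-2,- 1.46, 7/17, 1, 1,2, 7,  7, 7]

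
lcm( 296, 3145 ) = 25160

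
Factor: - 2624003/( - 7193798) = 2^( - 1)*29^ ( - 1)*31^( - 1)*37^1*4001^( - 1)*70919^1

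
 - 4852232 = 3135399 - 7987631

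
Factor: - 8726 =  - 2^1*4363^1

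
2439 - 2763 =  - 324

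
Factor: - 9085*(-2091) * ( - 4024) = -76442861640=-2^3 * 3^1*5^1*17^1*23^1 *41^1*79^1 * 503^1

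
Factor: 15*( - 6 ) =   -  90= - 2^1*3^2*5^1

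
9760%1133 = 696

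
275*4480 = 1232000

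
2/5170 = 1/2585= 0.00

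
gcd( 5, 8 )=1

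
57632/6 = 28816/3= 9605.33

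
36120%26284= 9836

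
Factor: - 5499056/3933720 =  - 2^1*3^( - 2 )*5^( - 1) * 7^( - 2)*19^1*223^( - 1) * 18089^1  =  - 687382/491715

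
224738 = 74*3037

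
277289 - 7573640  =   - 7296351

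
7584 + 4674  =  12258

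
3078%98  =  40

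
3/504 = 1/168 = 0.01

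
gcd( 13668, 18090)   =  402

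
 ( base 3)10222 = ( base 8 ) 153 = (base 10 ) 107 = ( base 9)128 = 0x6b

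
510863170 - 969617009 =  - 458753839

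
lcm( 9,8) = 72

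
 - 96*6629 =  - 636384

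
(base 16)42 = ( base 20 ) 36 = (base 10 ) 66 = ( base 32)22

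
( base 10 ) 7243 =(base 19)1114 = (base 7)30055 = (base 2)1110001001011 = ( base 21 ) G8J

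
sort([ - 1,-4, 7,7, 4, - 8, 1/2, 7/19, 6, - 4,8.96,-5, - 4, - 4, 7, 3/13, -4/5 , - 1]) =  [ - 8,-5, - 4,- 4, - 4, - 4 ,-1,- 1, - 4/5,3/13, 7/19, 1/2,4, 6,7,7, 7, 8.96] 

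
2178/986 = 1089/493= 2.21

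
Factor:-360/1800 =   -  5^( - 1 ) =- 1/5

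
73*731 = 53363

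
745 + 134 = 879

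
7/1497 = 7/1497  =  0.00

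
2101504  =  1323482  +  778022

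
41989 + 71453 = 113442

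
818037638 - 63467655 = 754569983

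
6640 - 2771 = 3869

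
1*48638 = 48638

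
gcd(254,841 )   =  1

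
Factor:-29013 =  - 3^1* 19^1* 509^1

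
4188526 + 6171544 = 10360070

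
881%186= 137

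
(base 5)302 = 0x4D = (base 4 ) 1031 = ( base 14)57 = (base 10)77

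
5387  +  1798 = 7185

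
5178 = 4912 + 266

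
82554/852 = 96 + 127/142 =96.89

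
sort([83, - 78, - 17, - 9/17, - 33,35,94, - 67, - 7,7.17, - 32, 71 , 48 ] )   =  [ - 78 , - 67,  -  33 , - 32, - 17,  -  7, - 9/17, 7.17, 35, 48, 71, 83,94]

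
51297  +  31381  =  82678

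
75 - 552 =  - 477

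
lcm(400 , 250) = 2000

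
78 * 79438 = 6196164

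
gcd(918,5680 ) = 2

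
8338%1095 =673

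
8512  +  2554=11066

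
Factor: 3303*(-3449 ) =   -  11392047 = -3^2*367^1*3449^1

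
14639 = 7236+7403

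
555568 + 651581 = 1207149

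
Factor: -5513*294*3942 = -6389280324 = -  2^2*3^4*7^2*37^1*73^1*149^1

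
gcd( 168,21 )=21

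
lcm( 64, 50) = 1600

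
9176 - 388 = 8788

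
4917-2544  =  2373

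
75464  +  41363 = 116827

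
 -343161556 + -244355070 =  - 587516626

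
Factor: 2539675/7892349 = 3^( - 1) *5^2*29^1*31^1*43^( - 1 )*113^1*193^( - 1 )*317^ (  -  1)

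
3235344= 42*77032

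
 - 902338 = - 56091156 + 55188818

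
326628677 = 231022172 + 95606505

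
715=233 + 482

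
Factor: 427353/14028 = 853/28 = 2^(-2)* 7^( - 1)*853^1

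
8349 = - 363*( - 23)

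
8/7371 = 8/7371 = 0.00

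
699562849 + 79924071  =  779486920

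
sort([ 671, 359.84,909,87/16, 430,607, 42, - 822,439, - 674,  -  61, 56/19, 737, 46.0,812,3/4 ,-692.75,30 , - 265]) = [  -  822,-692.75, - 674, - 265,  -  61, 3/4,56/19,87/16, 30,42,46.0,359.84,430, 439,607 , 671,737,812,  909] 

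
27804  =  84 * 331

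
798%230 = 108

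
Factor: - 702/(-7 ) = 2^1*3^3*7^(-1)*13^1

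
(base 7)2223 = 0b1100100001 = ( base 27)12I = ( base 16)321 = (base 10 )801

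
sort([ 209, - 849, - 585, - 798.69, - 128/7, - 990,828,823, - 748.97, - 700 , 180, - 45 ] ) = [ - 990, - 849, - 798.69,  -  748.97, - 700, - 585 ,- 45, - 128/7,180, 209,823,828 ] 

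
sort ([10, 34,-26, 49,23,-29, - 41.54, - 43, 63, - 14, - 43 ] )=[-43,  -  43,- 41.54, - 29, - 26, - 14,10, 23, 34, 49,63] 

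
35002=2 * 17501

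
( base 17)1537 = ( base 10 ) 6416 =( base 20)G0G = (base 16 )1910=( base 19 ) HED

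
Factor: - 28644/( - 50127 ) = 4/7 = 2^2*7^( - 1)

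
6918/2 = 3459  =  3459.00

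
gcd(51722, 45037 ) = 1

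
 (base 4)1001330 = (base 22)8FI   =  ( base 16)107c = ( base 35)3fk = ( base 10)4220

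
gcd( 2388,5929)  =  1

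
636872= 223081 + 413791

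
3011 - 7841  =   - 4830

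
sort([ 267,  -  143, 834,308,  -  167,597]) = [  -  167, - 143, 267,308,597, 834 ] 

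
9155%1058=691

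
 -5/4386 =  - 1+4381/4386 = - 0.00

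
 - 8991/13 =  - 8991/13 = - 691.62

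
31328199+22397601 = 53725800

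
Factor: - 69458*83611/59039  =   - 5807452838/59039 =- 2^1*11^2*43^( - 1)*691^1*1373^( - 1 )*34729^1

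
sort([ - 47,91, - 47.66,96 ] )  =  [ - 47.66, - 47,91,96]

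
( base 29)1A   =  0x27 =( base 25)1E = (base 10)39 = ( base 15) 29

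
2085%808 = 469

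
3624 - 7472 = -3848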